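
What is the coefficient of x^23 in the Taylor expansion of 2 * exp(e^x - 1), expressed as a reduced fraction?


exp(e^x - 1) = sum_{k>=0} Bell_k x^k / k!, where Bell_k is the k-th Bell number.
So the coefficient of x^23 is 2 * Bell_23 / 23!.
Computing: Bell_23 = 44152005855084346 and 23! = 25852016738884976640000, giving
2 * 44152005855084346/25852016738884976640000 = 22076002927542173/6463004184721244160000.

22076002927542173/6463004184721244160000


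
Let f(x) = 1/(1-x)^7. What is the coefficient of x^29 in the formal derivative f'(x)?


Differentiate: d/dx [ 1/(1-x)^r ] = r / (1-x)^(r+1).
Here r = 7, so f'(x) = 7 / (1-x)^8.
The expansion of 1/(1-x)^(r+1) has coefficient of x^n equal to C(n+r, r).
So the coefficient of x^29 in f'(x) is
7 * C(36, 7) = 7 * 8347680 = 58433760

58433760


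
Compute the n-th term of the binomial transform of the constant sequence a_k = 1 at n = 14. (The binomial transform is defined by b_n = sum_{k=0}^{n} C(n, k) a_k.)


With a_k = 1 for all k, b_n = sum_{k=0}^{n} C(n, k) = 2^n by the binomial theorem.
For n = 14: 2^14 = 16384.

16384


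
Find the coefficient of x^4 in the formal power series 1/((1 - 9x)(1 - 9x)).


By partial fractions or Cauchy convolution:
The coefficient equals sum_{k=0}^{4} 9^k * 9^(4-k).
= 32805

32805


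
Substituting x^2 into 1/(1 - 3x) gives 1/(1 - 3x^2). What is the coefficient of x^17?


Since 1/(1 - 3x^2) only has even powers of x,
the coefficient of x^17 (odd) is 0.

0


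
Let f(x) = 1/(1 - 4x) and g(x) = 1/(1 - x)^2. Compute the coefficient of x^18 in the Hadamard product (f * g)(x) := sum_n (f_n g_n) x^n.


f has coefficients f_k = 4^k. For g = 1/(1 - x)^2 the coefficient is g_k = C(k + 1, 1) = k + 1. The Hadamard coefficient is (f * g)_k = 4^k * (k + 1).
For k = 18: 4^18 * 19 = 68719476736 * 19 = 1305670057984.

1305670057984


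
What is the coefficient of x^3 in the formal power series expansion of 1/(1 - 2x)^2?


The general identity 1/(1 - c x)^r = sum_{k>=0} c^k C(k + r - 1, r - 1) x^k follows by substituting y = c x into 1/(1 - y)^r = sum_{k>=0} C(k + r - 1, r - 1) y^k.
For c = 2, r = 2, k = 3:
2^3 * C(4, 1) = 8 * 4 = 32.

32


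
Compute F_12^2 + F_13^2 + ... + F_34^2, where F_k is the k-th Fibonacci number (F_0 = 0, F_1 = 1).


There is a standard identity sum_{k=0}^{N} F_k^2 = F_N * F_{N+1} (proved inductively from the telescoping relation F_k^2 = F_k F_{k+1} - F_{k-1} F_k). Then
sum_{k=12}^{34} F_k^2 = F_34 F_35 - F_11 F_12.
Computing: F_34 = 5702887, F_35 = 9227465, F_11 = 89, F_12 = 144.
Sum = 5702887 * 9227465 - 89 * 144 = 52623190178639.

52623190178639


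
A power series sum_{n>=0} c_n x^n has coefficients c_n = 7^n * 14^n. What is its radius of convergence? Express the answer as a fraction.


By the root test (Cauchy-Hadamard), the radius is R = 1 / limsup_n |c_n|^(1/n).
Here |c_n|^(1/n) = (7^n * 14^n)^(1/n) = 7 * 14 = 98 for all n.
So R = 1/98 = 1/98.

1/98


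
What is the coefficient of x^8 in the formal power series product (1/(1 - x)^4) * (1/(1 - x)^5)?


Combine the factors: (1/(1 - x)^4) * (1/(1 - x)^5) = 1/(1 - x)^9.
Then use 1/(1 - x)^r = sum_{k>=0} C(k + r - 1, r - 1) x^k with r = 9 and k = 8:
C(16, 8) = 12870.

12870


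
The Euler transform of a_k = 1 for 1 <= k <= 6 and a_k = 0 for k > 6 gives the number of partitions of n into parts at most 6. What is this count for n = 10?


Partitions of 10 into parts at most 6:
Using generating function (1-x)^(-1)(1-x^2)^(-1)...(1-x^6)^(-1),
the coefficient of x^10 = 35

35


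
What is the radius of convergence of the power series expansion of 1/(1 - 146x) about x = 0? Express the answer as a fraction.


Expanding 1/(1 - 146x) = sum_{k>=0} 146^k x^k, the series converges when |146x| < 1, i.e., |x| < 1/146.
So the radius of convergence is 1/146 = 1/146.

1/146


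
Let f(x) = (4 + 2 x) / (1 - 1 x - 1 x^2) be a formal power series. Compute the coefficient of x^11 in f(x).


Write f(x) = sum_{k>=0} a_k x^k. Multiplying both sides by 1 - 1 x - 1 x^2 gives
(1 - 1 x - 1 x^2) sum_{k>=0} a_k x^k = 4 + 2 x.
Matching coefficients:
 x^0: a_0 = 4
 x^1: a_1 - 1 a_0 = 2  =>  a_1 = 1*4 + 2 = 6
 x^k (k >= 2): a_k = 1 a_{k-1} + 1 a_{k-2}.
Iterating: a_2 = 10, a_3 = 16, a_4 = 26, a_5 = 42, a_6 = 68, a_7 = 110, a_8 = 178, a_9 = 288, a_10 = 466, a_11 = 754.
So the coefficient of x^11 is 754.

754


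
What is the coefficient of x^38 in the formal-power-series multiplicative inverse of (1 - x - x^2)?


Let the inverse be f(x) = sum_{k>=0} a_k x^k. From f(x) * (1 - x - x^2) = 1 and matching coefficients:
 x^0: a_0 = 1.
 x^1: a_1 - a_0 = 0, so a_1 = 1.
 x^k (k >= 2): a_k - a_{k-1} - a_{k-2} = 0, i.e. a_k = a_{k-1} + a_{k-2}.
This is the Fibonacci-type recurrence shifted so that a_0 = a_1 = 1.
Iterating: a_0=1, a_1=1, a_2=2, a_3=3, a_4=5, a_5=8, a_6=13, a_7=21, a_8=34, a_9=55, ...
a_38 = 63245986.

63245986


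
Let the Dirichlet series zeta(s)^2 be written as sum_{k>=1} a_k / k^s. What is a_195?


The Dirichlet convolution of the constant function 1 with itself gives (1 * 1)(k) = sum_{d | k} 1 = d(k), the number of positive divisors of k.
Since zeta(s) = sum_{k>=1} 1/k^s, we have zeta(s)^2 = sum_{k>=1} d(k)/k^s, so a_k = d(k).
For k = 195: the divisors are 1, 3, 5, 13, 15, 39, 65, 195.
Count = 8.

8


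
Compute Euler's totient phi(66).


phi(n) counts integers in [1, n] coprime to n. Using the multiplicative formula phi(n) = n * prod_{p | n} (1 - 1/p):
66 = 2 * 3 * 11, so
phi(66) = 66 * (1 - 1/2) * (1 - 1/3) * (1 - 1/11) = 20.

20


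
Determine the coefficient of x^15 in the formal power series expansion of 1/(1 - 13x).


The geometric series identity gives 1/(1 - c x) = sum_{k>=0} c^k x^k, so the coefficient of x^k is c^k.
Here c = 13 and k = 15.
Computing: 13^15 = 51185893014090757

51185893014090757


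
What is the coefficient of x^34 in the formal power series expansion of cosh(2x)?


The Maclaurin series is cosh(t) = sum_{m>=0} t^(2m) / (2m)!, so substituting t = 2x, only even powers of x are nonzero, with coefficient of x^(2m) equal to 2^(2m) / (2m)!.
For x^34 the coefficient is 2^34/34! = 17179869184/295232799039604140847618609643520000000 = 4/68739242628124575327993046875.

4/68739242628124575327993046875


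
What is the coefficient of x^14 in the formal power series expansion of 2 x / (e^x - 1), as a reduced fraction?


The exponential generating function for Bernoulli numbers is
x / (e^x - 1) = sum_{k>=0} B_k x^k / k!.
So the coefficient of x^14 in 2 x / (e^x - 1) is 2 B_14 / 14!.
Computing: B_14 = 7/6, 14! = 87178291200, giving
2 * 7/6 / 87178291200 = 1/37362124800.

1/37362124800


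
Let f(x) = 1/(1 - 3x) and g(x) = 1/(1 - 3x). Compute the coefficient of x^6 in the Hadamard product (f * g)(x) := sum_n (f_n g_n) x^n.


f has coefficients f_k = 3^k and g has coefficients g_k = 3^k, so the Hadamard product has coefficient (f*g)_k = 3^k * 3^k = 9^k.
For k = 6: 9^6 = 531441.

531441


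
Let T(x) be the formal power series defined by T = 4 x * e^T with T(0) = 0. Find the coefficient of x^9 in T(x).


Apply the Lagrange inversion formula: if T = 4 x * phi(T) with phi(t) = e^t, then
[x^n] T = 4^n * (1/n) [t^(n-1)] phi(t)^n = 4^n * (1/n) [t^(n-1)] e^(n t) = 4^n * (1/n) * n^(n-1) / (n-1)! = 4^n * n^(n-1) / n!.
When c = 1 this is the Cayley count of rooted labeled trees on n vertices, divided by n!.
For n = 9: 4^9 * 9^8 / 9! = 262144 * 43046721/362880 = 1088391168/35.

1088391168/35


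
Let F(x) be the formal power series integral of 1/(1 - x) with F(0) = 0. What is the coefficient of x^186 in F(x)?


1/(1 - x) = sum_{k>=0} x^k. Integrating termwise and using F(0) = 0 gives
F(x) = sum_{k>=0} x^(k+1) / (k+1) = sum_{m>=1} x^m / m = -ln(1 - x).
So the coefficient of x^186 is 1/186 = 1/186.

1/186


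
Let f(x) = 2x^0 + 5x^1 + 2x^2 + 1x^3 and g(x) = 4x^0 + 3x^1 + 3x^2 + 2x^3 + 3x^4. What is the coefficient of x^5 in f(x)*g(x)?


Cauchy product at x^5:
5*3 + 2*2 + 1*3
= 22

22


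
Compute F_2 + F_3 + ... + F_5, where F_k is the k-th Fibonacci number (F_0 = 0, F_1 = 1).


Use the identity sum_{k=0}^{N} F_k = F_{N+2} - 1 (which follows from F_{k+2} - F_{k+1} = F_k). Then
sum_{k=2}^{5} F_k = (F_{7} - 1) - (F_{3} - 1) = F_{7} - F_{3}.
Computing: F_{7} = 13, F_{3} = 2, so
Sum = 13 - 2 = 11.

11


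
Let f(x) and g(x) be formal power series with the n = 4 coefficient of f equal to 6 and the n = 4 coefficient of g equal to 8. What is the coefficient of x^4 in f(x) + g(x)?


Addition of formal power series is termwise.
The coefficient of x^4 in f + g = 6 + 8
= 14

14


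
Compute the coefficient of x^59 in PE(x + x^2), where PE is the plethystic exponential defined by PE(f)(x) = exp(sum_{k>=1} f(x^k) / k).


With f(x) = x + x^2, the exponent is sum_{k>=1} (x^k + x^(2k)) / k = -ln(1 - x) - ln(1 - x^2). Exponentiating:
PE(x + x^2) = 1 / ((1 - x)(1 - x^2)).
This is the generating function for partitions of n into parts of size 1 or 2. The number of 2's can be any j in 0..29, and the rest are 1's, so
[x^59] = floor(59/2) + 1 = 30.

30


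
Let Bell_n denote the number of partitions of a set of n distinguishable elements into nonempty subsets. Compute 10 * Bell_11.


Bell_11 can be computed from the Bell triangle or from Dobinski's identity Bell_n = (1/e) * sum_{k>=0} k^n / k!.
Computing Bell_11 = 678570.
Then 10 * 678570 = 6785700.

6785700


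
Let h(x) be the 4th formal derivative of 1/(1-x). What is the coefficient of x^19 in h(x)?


Differentiating 4 times: d^4/dx^4 [1/(1-x)] = 4!/(1-x)^5.
The expansion 1/(1-x)^5 = sum_{k>=0} C(k+4, 4) x^k, so the coefficient of x^n in 4!/(1-x)^5 is 4! * C(n+4, 4).
For n = 19: 24 * C(23, 4) = 24 * 8855 = 212520

212520


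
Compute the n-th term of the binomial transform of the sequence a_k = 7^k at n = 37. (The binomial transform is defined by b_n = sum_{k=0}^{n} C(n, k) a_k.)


With a_k = 7^k, b_n = sum_{k=0}^{n} C(n, k) 7^k = (1 + 7)^n by the binomial theorem.
For n = 37: (1 + 7)^37 = 8^37 = 2596148429267413814265248164610048.

2596148429267413814265248164610048


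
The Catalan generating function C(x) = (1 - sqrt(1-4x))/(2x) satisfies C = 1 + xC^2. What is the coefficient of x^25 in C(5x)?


Substituting x -> 5x scales the n-th coefficient by 5^n, so [x^25] C(5x) = 5^25 * C_25.
C_25 = C(2*25, 25)/(26) = 126410606437752/26 = 4861946401452.
So 5^25 * 4861946401452 = 298023223876953125 * 4861946401452 = 1448972940877676010131835937500.

1448972940877676010131835937500


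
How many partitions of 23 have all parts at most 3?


Using the generating function (1-x)^(-1)(1-x^2)^(-1)(1-x^3)^(-1),
the coefficient of x^23 counts these restricted partitions.
Result = 56

56


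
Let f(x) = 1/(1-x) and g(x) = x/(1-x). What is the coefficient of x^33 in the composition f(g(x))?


First simplify the composition: f(g(x)) = 1/(1 - x/(1-x)) = (1-x)/((1-x) - x) = (1-x)/(1-2x).
Now extract the coefficient. Write (1-x)/(1-2x) = 1/(1-2x) - x/(1-2x).
The coefficient of x^n in 1/(1-2x) is 2^n, and in x/(1-2x) is 2^(n-1) (for n >= 1).
So the coefficient of x^33 is 2^33 - 2^32 = 8589934592 - 4294967296 = 4294967296.

4294967296


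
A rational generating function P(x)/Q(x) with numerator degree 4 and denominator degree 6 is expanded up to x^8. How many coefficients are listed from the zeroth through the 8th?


Expanding up to x^8 gives the coefficients for x^0, x^1, ..., x^8.
That is 8 + 1 = 9 coefficients in total.

9


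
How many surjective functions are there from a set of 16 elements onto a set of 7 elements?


By inclusion-exclusion on which target elements are missed, the number of surjections from an n-set onto a k-set is
surj(n, k) = sum_{j=0}^{k} (-1)^j C(k, j) (k - j)^n.
Equivalently surj(n, k) = k! * S(n, k), where S(n, k) is the Stirling number of the second kind.
For n = 16, k = 7:
S(16, 7) = 3281882604, so
surj = 7! * 3281882604 = 5040 * 3281882604 = 16540688324160.

16540688324160


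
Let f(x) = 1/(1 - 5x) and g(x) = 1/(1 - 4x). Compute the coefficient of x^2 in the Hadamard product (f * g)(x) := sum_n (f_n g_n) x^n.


f has coefficients f_k = 5^k and g has coefficients g_k = 4^k, so the Hadamard product has coefficient (f*g)_k = 5^k * 4^k = 20^k.
For k = 2: 20^2 = 400.

400


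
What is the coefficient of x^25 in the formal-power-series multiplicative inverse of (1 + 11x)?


The inverse is 1/(1 + 11x). Apply the geometric identity 1/(1 - y) = sum_{k>=0} y^k with y = -11x:
1/(1 + 11x) = sum_{k>=0} (-11)^k x^k.
So the coefficient of x^25 is (-11)^25 = -108347059433883722041830251.

-108347059433883722041830251


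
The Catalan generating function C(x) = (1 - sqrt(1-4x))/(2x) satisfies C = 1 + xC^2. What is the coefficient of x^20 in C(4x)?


Substituting x -> 4x scales the n-th coefficient by 4^n, so [x^20] C(4x) = 4^20 * C_20.
C_20 = C(2*20, 20)/(21) = 137846528820/21 = 6564120420.
So 4^20 * 6564120420 = 1099511627776 * 6564120420 = 7217326727911880785920.

7217326727911880785920


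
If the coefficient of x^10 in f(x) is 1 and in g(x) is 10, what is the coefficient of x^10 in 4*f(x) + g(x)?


Scalar multiplication scales coefficients: 4 * 1 = 4.
Then add the g coefficient: 4 + 10
= 14

14


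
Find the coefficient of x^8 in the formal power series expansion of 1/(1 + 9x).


Write 1/(1 + c x) = 1/(1 - (-c) x) and apply the geometric-series identity
1/(1 - y) = sum_{k>=0} y^k to get 1/(1 + c x) = sum_{k>=0} (-c)^k x^k.
So the coefficient of x^k is (-c)^k = (-1)^k * c^k.
Here c = 9 and k = 8:
(-9)^8 = 1 * 43046721 = 43046721

43046721


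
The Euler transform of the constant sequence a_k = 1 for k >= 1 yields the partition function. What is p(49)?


The Euler transform converts the sequence a_k = 1 into the number of integer partitions.
Using the recurrence or dynamic programming:
p(49) = 173525

173525


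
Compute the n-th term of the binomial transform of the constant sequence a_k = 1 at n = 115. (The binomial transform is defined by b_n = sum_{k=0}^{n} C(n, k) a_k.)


With a_k = 1 for all k, b_n = sum_{k=0}^{n} C(n, k) = 2^n by the binomial theorem.
For n = 115: 2^115 = 41538374868278621028243970633760768.

41538374868278621028243970633760768


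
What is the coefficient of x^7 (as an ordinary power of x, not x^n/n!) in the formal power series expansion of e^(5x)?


The exponential series is e^y = sum_{k>=0} y^k / k!. Substituting y = 5x gives
e^(5x) = sum_{k>=0} 5^k x^k / k!.
So the coefficient of x^n is a^n/n! with a = 5, n = 7:
5^7 / 7! = 78125/5040 = 15625/1008

15625/1008


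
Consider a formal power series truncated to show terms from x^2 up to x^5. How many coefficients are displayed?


From x^2 to x^5 inclusive, the count is 5 - 2 + 1 = 4.

4


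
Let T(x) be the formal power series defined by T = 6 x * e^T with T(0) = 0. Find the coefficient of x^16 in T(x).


Apply the Lagrange inversion formula: if T = 6 x * phi(T) with phi(t) = e^t, then
[x^n] T = 6^n * (1/n) [t^(n-1)] phi(t)^n = 6^n * (1/n) [t^(n-1)] e^(n t) = 6^n * (1/n) * n^(n-1) / (n-1)! = 6^n * n^(n-1) / n!.
When c = 1 this is the Cayley count of rooted labeled trees on n vertices, divided by n!.
For n = 16: 6^16 * 16^15 / 16! = 2821109907456 * 1152921504606846976/20922789888000 = 136157723851059414171648/875875.

136157723851059414171648/875875


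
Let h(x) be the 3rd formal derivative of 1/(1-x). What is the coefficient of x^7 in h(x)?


Differentiating 3 times: d^3/dx^3 [1/(1-x)] = 3!/(1-x)^4.
The expansion 1/(1-x)^4 = sum_{k>=0} C(k+3, 3) x^k, so the coefficient of x^n in 3!/(1-x)^4 is 3! * C(n+3, 3).
For n = 7: 6 * C(10, 3) = 6 * 120 = 720

720


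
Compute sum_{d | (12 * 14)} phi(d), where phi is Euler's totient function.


First, 12 * 14 = 168. One classical identity is sum_{d | n} phi(d) = n (each k in [1, n] has a unique gcd with n, and among the k's with gcd(k, n) = n/d there are phi(d) of them). So the sum equals 168. We also verify directly:
Divisors of 168: 1, 2, 3, 4, 6, 7, 8, 12, 14, 21, 24, 28, 42, 56, 84, 168.
phi values: 1, 1, 2, 2, 2, 6, 4, 4, 6, 12, 8, 12, 12, 24, 24, 48.
Sum = 168.

168


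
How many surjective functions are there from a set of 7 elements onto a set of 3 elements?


By inclusion-exclusion on which target elements are missed, the number of surjections from an n-set onto a k-set is
surj(n, k) = sum_{j=0}^{k} (-1)^j C(k, j) (k - j)^n.
Equivalently surj(n, k) = k! * S(n, k), where S(n, k) is the Stirling number of the second kind.
For n = 7, k = 3:
S(7, 3) = 301, so
surj = 3! * 301 = 6 * 301 = 1806.

1806


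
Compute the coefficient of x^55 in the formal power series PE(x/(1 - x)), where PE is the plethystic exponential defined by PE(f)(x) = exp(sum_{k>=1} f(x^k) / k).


For f(x) = x/(1 - x) we have
sum_{k>=1} f(x^k) / k = sum_{k>=1} (1/k) * x^k / (1 - x^k) = sum_{k, m >= 1} x^(k m) / k,
which after exponentiating simplifies to
PE(x/(1 - x)) = prod_{k>=1} 1 / (1 - x^k).
This is the generating function for the partition function p(n), so the coefficient of x^55 is p(55).
Computing p(55) by dynamic programming over parts 1, 2, ..., 55: p(55) = 451276.

451276


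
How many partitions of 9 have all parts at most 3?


Using the generating function (1-x)^(-1)(1-x^2)^(-1)(1-x^3)^(-1),
the coefficient of x^9 counts these restricted partitions.
Result = 12

12


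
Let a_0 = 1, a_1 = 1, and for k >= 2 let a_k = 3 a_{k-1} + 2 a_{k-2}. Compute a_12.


Iterating the recurrence forward:
a_0 = 1
a_1 = 1
a_2 = 3*1 + 2*1 = 5
a_3 = 3*5 + 2*1 = 17
a_4 = 3*17 + 2*5 = 61
a_5 = 3*61 + 2*17 = 217
a_6 = 3*217 + 2*61 = 773
a_7 = 3*773 + 2*217 = 2753
a_8 = 3*2753 + 2*773 = 9805
a_9 = 3*9805 + 2*2753 = 34921
a_10 = 3*34921 + 2*9805 = 124373
a_11 = 3*124373 + 2*34921 = 442961
a_12 = 3*442961 + 2*124373 = 1577629
So a_12 = 1577629.

1577629


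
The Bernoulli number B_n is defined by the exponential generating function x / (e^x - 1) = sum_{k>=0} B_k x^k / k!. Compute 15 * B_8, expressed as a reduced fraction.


Bernoulli numbers can also be computed recursively via B_0 = 1 and sum_{j=0}^{m} C(m+1, j) B_j = 0 for m >= 1. Odd-index Bernoulli numbers vanish for k >= 3.
Computing B_8 = -1/30, so 15 * B_8 = 15 * -1/30 = -1/2.

-1/2


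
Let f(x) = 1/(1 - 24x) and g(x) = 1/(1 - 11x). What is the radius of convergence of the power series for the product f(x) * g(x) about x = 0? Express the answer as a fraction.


The radius of 1/(1 - 24x) is 1/24 (nearest singularity at x = 1/24), and the radius of 1/(1 - 11x) is 1/11.
The product f(x)*g(x) = 1/((1 - 24x)(1 - 11x)) has singularities at both 1/24 and 1/11, so its radius of convergence is the distance to the nearest one:
min(1/24, 1/11) = 1/24.

1/24


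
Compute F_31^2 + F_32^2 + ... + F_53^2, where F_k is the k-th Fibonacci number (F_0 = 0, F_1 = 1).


There is a standard identity sum_{k=0}^{N} F_k^2 = F_N * F_{N+1} (proved inductively from the telescoping relation F_k^2 = F_k F_{k+1} - F_{k-1} F_k). Then
sum_{k=31}^{53} F_k^2 = F_53 F_54 - F_30 F_31.
Computing: F_53 = 53316291173, F_54 = 86267571272, F_30 = 832040, F_31 = 1346269.
Sum = 53316291173 * 86267571272 - 832040 * 1346269 = 4599466947605332323296.

4599466947605332323296


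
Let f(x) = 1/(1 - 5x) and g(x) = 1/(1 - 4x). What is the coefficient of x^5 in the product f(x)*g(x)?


The coefficient of x^n in f*g is the Cauchy product: sum_{k=0}^{n} a^k * b^(n-k).
With a=5, b=4, n=5:
sum_{k=0}^{5} 5^k * 4^(5-k)
= 11529

11529


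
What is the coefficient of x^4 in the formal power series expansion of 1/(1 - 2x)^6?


The general identity 1/(1 - c x)^r = sum_{k>=0} c^k C(k + r - 1, r - 1) x^k follows by substituting y = c x into 1/(1 - y)^r = sum_{k>=0} C(k + r - 1, r - 1) y^k.
For c = 2, r = 6, k = 4:
2^4 * C(9, 5) = 16 * 126 = 2016.

2016


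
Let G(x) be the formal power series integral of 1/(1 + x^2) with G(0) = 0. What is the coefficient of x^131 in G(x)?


1/(1 + x^2) = sum_{j>=0} (-1)^j x^(2j). Integrating termwise with G(0) = 0:
G(x) = sum_{j>=0} (-1)^j x^(2j+1) / (2j+1) = arctan(x).
Only odd powers are nonzero. For x^131 write 131 = 2*65 + 1, giving
(-1)^65 / 131 = -1/131 = -1/131.

-1/131


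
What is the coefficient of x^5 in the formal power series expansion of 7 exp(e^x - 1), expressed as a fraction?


exp(e^x - 1) is the exponential generating function for the Bell numbers Bell_k: exp(e^x - 1) = sum_{k>=0} Bell_k x^k / k!.
So the coefficient of x^5 in 7 exp(e^x - 1) is 7 Bell_5 / 5!.
Computing: Bell_5 = 52 and 5! = 120, giving
7 * 52/120 = 91/30.

91/30


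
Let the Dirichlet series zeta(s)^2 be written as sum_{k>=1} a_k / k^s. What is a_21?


The Dirichlet convolution of the constant function 1 with itself gives (1 * 1)(k) = sum_{d | k} 1 = d(k), the number of positive divisors of k.
Since zeta(s) = sum_{k>=1} 1/k^s, we have zeta(s)^2 = sum_{k>=1} d(k)/k^s, so a_k = d(k).
For k = 21: the divisors are 1, 3, 7, 21.
Count = 4.

4


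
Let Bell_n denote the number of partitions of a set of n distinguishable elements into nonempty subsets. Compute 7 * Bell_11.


Bell_11 can be computed from the Bell triangle or from Dobinski's identity Bell_n = (1/e) * sum_{k>=0} k^n / k!.
Computing Bell_11 = 678570.
Then 7 * 678570 = 4749990.

4749990


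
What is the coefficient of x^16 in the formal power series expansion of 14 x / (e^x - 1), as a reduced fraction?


The exponential generating function for Bernoulli numbers is
x / (e^x - 1) = sum_{k>=0} B_k x^k / k!.
So the coefficient of x^16 in 14 x / (e^x - 1) is 14 B_16 / 16!.
Computing: B_16 = -3617/510, 16! = 20922789888000, giving
14 * -3617/510 / 20922789888000 = -3617/762187345920000.

-3617/762187345920000


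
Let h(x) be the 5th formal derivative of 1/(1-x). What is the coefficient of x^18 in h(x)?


Differentiating 5 times: d^5/dx^5 [1/(1-x)] = 5!/(1-x)^6.
The expansion 1/(1-x)^6 = sum_{k>=0} C(k+5, 5) x^k, so the coefficient of x^n in 5!/(1-x)^6 is 5! * C(n+5, 5).
For n = 18: 120 * C(23, 5) = 120 * 33649 = 4037880

4037880


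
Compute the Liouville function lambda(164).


The Liouville function is lambda(k) = (-1)^Omega(k), where Omega(k) counts the prime factors of k with multiplicity.
Factoring: 164 = 2 * 2 * 41, so Omega(164) = 3.
lambda(164) = (-1)^3 = -1.

-1


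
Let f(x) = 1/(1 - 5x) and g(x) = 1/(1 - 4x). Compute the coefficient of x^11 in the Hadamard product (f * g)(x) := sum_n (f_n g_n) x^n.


f has coefficients f_k = 5^k and g has coefficients g_k = 4^k, so the Hadamard product has coefficient (f*g)_k = 5^k * 4^k = 20^k.
For k = 11: 20^11 = 204800000000000.

204800000000000


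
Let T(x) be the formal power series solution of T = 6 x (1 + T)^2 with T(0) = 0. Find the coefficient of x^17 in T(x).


Apply the Lagrange inversion formula: if T = 6 x * phi(T) with phi(t) = (1 + t)^2, then [x^n] T = 6^n * (1/n) [t^(n-1)] phi(t)^n = 6^n * (1/n) [t^(n-1)] (1 + t)^(2n) = 6^n * (1/n) C(2n, n-1).
Using the identity C(2n, n-1) = C(2n, n) * n / (n+1), the unscaled factor equals C(2n, n) / (n+1) = C_n, the n-th Catalan number.
For n = 17: C_17 = C(34, 17) / 18 = 2333606220/18 = 129644790.
With the 6^17 = 16926659444736 factor, the coefficient is 16926659444736 * 129644790 = 2194453209114315325440.

2194453209114315325440


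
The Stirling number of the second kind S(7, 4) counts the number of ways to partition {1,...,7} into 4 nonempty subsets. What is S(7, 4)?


Using the explicit formula S(n,k) = (1/k!) sum_{j=0}^{k} (-1)^(k-j) C(k,j) j^n:
S(7, 4) = 350
Equivalently, S(n,k) is n! times the coefficient of x^n in the EGF (e^x - 1)^k / k!.

350


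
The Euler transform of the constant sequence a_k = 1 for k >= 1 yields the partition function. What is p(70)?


The Euler transform converts the sequence a_k = 1 into the number of integer partitions.
Using the recurrence or dynamic programming:
p(70) = 4087968

4087968


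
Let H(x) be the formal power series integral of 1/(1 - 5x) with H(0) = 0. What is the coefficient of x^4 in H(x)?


1/(1 - 5x) = sum_{k>=0} 5^k x^k. Integrating termwise with H(0) = 0:
H(x) = sum_{k>=0} 5^k x^(k+1) / (k+1) = sum_{m>=1} 5^(m-1) x^m / m.
For m = 4: 5^3/4 = 125/4 = 125/4.

125/4


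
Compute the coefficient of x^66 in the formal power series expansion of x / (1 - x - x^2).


Let f(x) = sum_{k>=0} a_k x^k. Multiplying f(x) * (1 - x - x^2) = x and matching coefficients gives a_0 = 0, a_1 = 1, and a_k = a_{k-1} + a_{k-2} for k >= 2. These are the Fibonacci numbers F_k.
Iterating from F_0 = 0, F_1 = 1:
F_0=0, F_1=1, F_2=1, F_3=2, F_4=3, F_5=5, F_6=8, F_7=13, F_8=21, F_9=34, ...
F_66 = 27777890035288.

27777890035288


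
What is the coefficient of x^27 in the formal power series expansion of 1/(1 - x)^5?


The negative binomial / multiset identity is
1/(1 - x)^r = sum_{k>=0} C(k + r - 1, r - 1) x^k.
Here r = 5 and k = 27, so the coefficient is
C(27 + 4, 4) = C(31, 4)
= 31465

31465


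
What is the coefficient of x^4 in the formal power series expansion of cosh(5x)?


The Maclaurin series is cosh(t) = sum_{m>=0} t^(2m) / (2m)!, so substituting t = 5x, only even powers of x are nonzero, with coefficient of x^(2m) equal to 5^(2m) / (2m)!.
For x^4 the coefficient is 5^4/4! = 625/24 = 625/24.

625/24


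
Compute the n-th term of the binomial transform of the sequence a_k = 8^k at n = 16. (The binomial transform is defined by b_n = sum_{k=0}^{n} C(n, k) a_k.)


With a_k = 8^k, b_n = sum_{k=0}^{n} C(n, k) 8^k = (1 + 8)^n by the binomial theorem.
For n = 16: (1 + 8)^16 = 9^16 = 1853020188851841.

1853020188851841


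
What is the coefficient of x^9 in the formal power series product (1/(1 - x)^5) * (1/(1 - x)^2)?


Combine the factors: (1/(1 - x)^5) * (1/(1 - x)^2) = 1/(1 - x)^7.
Then use 1/(1 - x)^r = sum_{k>=0} C(k + r - 1, r - 1) x^k with r = 7 and k = 9:
C(15, 6) = 5005.

5005


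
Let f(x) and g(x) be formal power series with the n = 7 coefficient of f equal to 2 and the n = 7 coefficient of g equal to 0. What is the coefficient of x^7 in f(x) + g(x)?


Addition of formal power series is termwise.
The coefficient of x^7 in f + g = 2 + 0
= 2

2


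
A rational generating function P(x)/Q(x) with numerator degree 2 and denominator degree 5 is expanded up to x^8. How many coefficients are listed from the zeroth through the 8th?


Expanding up to x^8 gives the coefficients for x^0, x^1, ..., x^8.
That is 8 + 1 = 9 coefficients in total.

9


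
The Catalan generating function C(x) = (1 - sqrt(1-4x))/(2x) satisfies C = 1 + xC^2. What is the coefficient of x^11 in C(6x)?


Substituting x -> 6x scales the n-th coefficient by 6^n, so [x^11] C(6x) = 6^11 * C_11.
C_11 = C(2*11, 11)/(12) = 705432/12 = 58786.
So 6^11 * 58786 = 362797056 * 58786 = 21327387734016.

21327387734016


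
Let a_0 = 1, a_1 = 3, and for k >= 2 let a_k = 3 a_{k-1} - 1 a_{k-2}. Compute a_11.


Iterating the recurrence forward:
a_0 = 1
a_1 = 3
a_2 = 3*3 - 1*1 = 8
a_3 = 3*8 - 1*3 = 21
a_4 = 3*21 - 1*8 = 55
a_5 = 3*55 - 1*21 = 144
a_6 = 3*144 - 1*55 = 377
a_7 = 3*377 - 1*144 = 987
a_8 = 3*987 - 1*377 = 2584
a_9 = 3*2584 - 1*987 = 6765
a_10 = 3*6765 - 1*2584 = 17711
a_11 = 3*17711 - 1*6765 = 46368
So a_11 = 46368.

46368


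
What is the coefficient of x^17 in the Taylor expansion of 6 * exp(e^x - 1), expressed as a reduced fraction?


exp(e^x - 1) = sum_{k>=0} Bell_k x^k / k!, where Bell_k is the k-th Bell number.
So the coefficient of x^17 is 6 * Bell_17 / 17!.
Computing: Bell_17 = 82864869804 and 17! = 355687428096000, giving
6 * 82864869804/355687428096000 = 255755771/182966784000.

255755771/182966784000


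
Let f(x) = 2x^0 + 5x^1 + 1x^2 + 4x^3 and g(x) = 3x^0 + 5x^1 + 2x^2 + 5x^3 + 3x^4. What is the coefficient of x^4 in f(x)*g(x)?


Cauchy product at x^4:
2*3 + 5*5 + 1*2 + 4*5
= 53

53


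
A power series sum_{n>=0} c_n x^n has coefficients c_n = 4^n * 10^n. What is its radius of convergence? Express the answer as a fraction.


By the root test (Cauchy-Hadamard), the radius is R = 1 / limsup_n |c_n|^(1/n).
Here |c_n|^(1/n) = (4^n * 10^n)^(1/n) = 4 * 10 = 40 for all n.
So R = 1/40 = 1/40.

1/40


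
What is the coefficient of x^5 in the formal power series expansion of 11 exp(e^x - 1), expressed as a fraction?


exp(e^x - 1) is the exponential generating function for the Bell numbers Bell_k: exp(e^x - 1) = sum_{k>=0} Bell_k x^k / k!.
So the coefficient of x^5 in 11 exp(e^x - 1) is 11 Bell_5 / 5!.
Computing: Bell_5 = 52 and 5! = 120, giving
11 * 52/120 = 143/30.

143/30


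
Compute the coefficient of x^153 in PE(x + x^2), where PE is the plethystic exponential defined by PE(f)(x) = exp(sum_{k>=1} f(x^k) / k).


With f(x) = x + x^2, the exponent is sum_{k>=1} (x^k + x^(2k)) / k = -ln(1 - x) - ln(1 - x^2). Exponentiating:
PE(x + x^2) = 1 / ((1 - x)(1 - x^2)).
This is the generating function for partitions of n into parts of size 1 or 2. The number of 2's can be any j in 0..76, and the rest are 1's, so
[x^153] = floor(153/2) + 1 = 77.

77


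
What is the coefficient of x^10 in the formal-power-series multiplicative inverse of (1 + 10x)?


The inverse is 1/(1 + 10x). Apply the geometric identity 1/(1 - y) = sum_{k>=0} y^k with y = -10x:
1/(1 + 10x) = sum_{k>=0} (-10)^k x^k.
So the coefficient of x^10 is (-10)^10 = 10000000000.

10000000000


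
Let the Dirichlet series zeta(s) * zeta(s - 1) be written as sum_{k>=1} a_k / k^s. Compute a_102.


Convolution gives a_k = sum_{d | k} d * 1 = sum_{d | k} d = sigma(k), the sum of positive divisors of k.
For k = 102, the divisors are 1, 2, 3, 6, 17, 34, 51, 102, so
sigma(102) = 1 + 2 + 3 + 6 + 17 + 34 + 51 + 102 = 216.

216


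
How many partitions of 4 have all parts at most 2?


Using the generating function (1-x)^(-1)(1-x^2)^(-1),
the coefficient of x^4 counts these restricted partitions.
Result = 3

3


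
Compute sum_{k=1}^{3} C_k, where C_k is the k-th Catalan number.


C_1 through C_3: 1, 2, 5
Sum = 1 + 2 + 5
= 8

8


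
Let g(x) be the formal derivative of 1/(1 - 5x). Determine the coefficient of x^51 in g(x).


Differentiate termwise: d/dx sum_{k>=0} 5^k x^k = sum_{k>=1} k 5^k x^(k-1) = sum_{j>=0} (j+1) 5^(j+1) x^j.
Equivalently, d/dx [1/(1 - 5x)] = 5/(1 - 5x)^2.
For j = 51: 52 * 5^52 = 52 * 2220446049250313080847263336181640625 = 115463194561016280204057693481445312500.

115463194561016280204057693481445312500


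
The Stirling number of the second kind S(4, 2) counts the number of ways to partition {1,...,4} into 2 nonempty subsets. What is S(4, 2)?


Using the explicit formula S(n,k) = (1/k!) sum_{j=0}^{k} (-1)^(k-j) C(k,j) j^n:
S(4, 2) = 7
Equivalently, S(n,k) is n! times the coefficient of x^n in the EGF (e^x - 1)^k / k!.

7


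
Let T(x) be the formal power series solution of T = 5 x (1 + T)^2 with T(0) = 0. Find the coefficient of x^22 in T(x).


Apply the Lagrange inversion formula: if T = 5 x * phi(T) with phi(t) = (1 + t)^2, then [x^n] T = 5^n * (1/n) [t^(n-1)] phi(t)^n = 5^n * (1/n) [t^(n-1)] (1 + t)^(2n) = 5^n * (1/n) C(2n, n-1).
Using the identity C(2n, n-1) = C(2n, n) * n / (n+1), the unscaled factor equals C(2n, n) / (n+1) = C_n, the n-th Catalan number.
For n = 22: C_22 = C(44, 22) / 23 = 2104098963720/23 = 91482563640.
With the 5^22 = 2384185791015625 factor, the coefficient is 2384185791015625 * 91482563640 = 218111428356170654296875000.

218111428356170654296875000


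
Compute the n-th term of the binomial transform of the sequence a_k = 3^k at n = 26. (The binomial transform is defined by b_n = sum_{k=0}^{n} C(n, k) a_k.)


With a_k = 3^k, b_n = sum_{k=0}^{n} C(n, k) 3^k = (1 + 3)^n by the binomial theorem.
For n = 26: (1 + 3)^26 = 4^26 = 4503599627370496.

4503599627370496


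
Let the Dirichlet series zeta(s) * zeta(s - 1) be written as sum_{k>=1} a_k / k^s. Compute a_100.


Convolution gives a_k = sum_{d | k} d * 1 = sum_{d | k} d = sigma(k), the sum of positive divisors of k.
For k = 100, the divisors are 1, 2, 4, 5, 10, 20, 25, 50, 100, so
sigma(100) = 1 + 2 + 4 + 5 + 10 + 20 + 25 + 50 + 100 = 217.

217


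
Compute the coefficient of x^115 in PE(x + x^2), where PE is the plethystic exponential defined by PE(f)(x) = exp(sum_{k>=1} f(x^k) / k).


With f(x) = x + x^2, the exponent is sum_{k>=1} (x^k + x^(2k)) / k = -ln(1 - x) - ln(1 - x^2). Exponentiating:
PE(x + x^2) = 1 / ((1 - x)(1 - x^2)).
This is the generating function for partitions of n into parts of size 1 or 2. The number of 2's can be any j in 0..57, and the rest are 1's, so
[x^115] = floor(115/2) + 1 = 58.

58


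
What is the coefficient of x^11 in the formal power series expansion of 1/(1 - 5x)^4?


The general identity 1/(1 - c x)^r = sum_{k>=0} c^k C(k + r - 1, r - 1) x^k follows by substituting y = c x into 1/(1 - y)^r = sum_{k>=0} C(k + r - 1, r - 1) y^k.
For c = 5, r = 4, k = 11:
5^11 * C(14, 3) = 48828125 * 364 = 17773437500.

17773437500


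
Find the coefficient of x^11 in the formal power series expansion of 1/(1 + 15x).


Write 1/(1 + c x) = 1/(1 - (-c) x) and apply the geometric-series identity
1/(1 - y) = sum_{k>=0} y^k to get 1/(1 + c x) = sum_{k>=0} (-c)^k x^k.
So the coefficient of x^k is (-c)^k = (-1)^k * c^k.
Here c = 15 and k = 11:
(-15)^11 = -1 * 8649755859375 = -8649755859375

-8649755859375


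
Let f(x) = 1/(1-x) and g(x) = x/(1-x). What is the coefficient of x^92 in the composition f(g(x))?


First simplify the composition: f(g(x)) = 1/(1 - x/(1-x)) = (1-x)/((1-x) - x) = (1-x)/(1-2x).
Now extract the coefficient. Write (1-x)/(1-2x) = 1/(1-2x) - x/(1-2x).
The coefficient of x^n in 1/(1-2x) is 2^n, and in x/(1-2x) is 2^(n-1) (for n >= 1).
So the coefficient of x^92 is 2^92 - 2^91 = 4951760157141521099596496896 - 2475880078570760549798248448 = 2475880078570760549798248448.

2475880078570760549798248448


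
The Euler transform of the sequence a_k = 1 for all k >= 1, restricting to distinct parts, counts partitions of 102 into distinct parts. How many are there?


Partitions of 102 into distinct parts can be computed via generating function.
Product (1+x)(1+x^2)(1+x^3)...
The coefficient of x^102 = 525016

525016


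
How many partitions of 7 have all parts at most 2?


Using the generating function (1-x)^(-1)(1-x^2)^(-1),
the coefficient of x^7 counts these restricted partitions.
Result = 4

4


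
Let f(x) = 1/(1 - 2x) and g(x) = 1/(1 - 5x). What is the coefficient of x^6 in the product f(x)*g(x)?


The coefficient of x^n in f*g is the Cauchy product: sum_{k=0}^{n} a^k * b^(n-k).
With a=2, b=5, n=6:
sum_{k=0}^{6} 2^k * 5^(6-k)
= 25999

25999


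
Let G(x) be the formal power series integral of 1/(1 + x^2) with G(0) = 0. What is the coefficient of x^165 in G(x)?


1/(1 + x^2) = sum_{j>=0} (-1)^j x^(2j). Integrating termwise with G(0) = 0:
G(x) = sum_{j>=0} (-1)^j x^(2j+1) / (2j+1) = arctan(x).
Only odd powers are nonzero. For x^165 write 165 = 2*82 + 1, giving
(-1)^82 / 165 = 1/165 = 1/165.

1/165


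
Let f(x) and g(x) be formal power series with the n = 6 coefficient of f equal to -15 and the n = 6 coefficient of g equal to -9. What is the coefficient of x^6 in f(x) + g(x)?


Addition of formal power series is termwise.
The coefficient of x^6 in f + g = -15 + -9
= -24

-24


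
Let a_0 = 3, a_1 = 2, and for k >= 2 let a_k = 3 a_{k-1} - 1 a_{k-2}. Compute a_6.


Iterating the recurrence forward:
a_0 = 3
a_1 = 2
a_2 = 3*2 - 1*3 = 3
a_3 = 3*3 - 1*2 = 7
a_4 = 3*7 - 1*3 = 18
a_5 = 3*18 - 1*7 = 47
a_6 = 3*47 - 1*18 = 123
So a_6 = 123.

123


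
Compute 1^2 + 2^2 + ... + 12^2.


This power sum has a closed form given by Faulhaber's formula
sum_{k=1}^{m} k^p = (1 / (p + 1)) * sum_{j=0}^{p} C(p + 1, j) B_j m^(p + 1 - j),
but for small m direct computation is fastest:
1 + 4 + 9 + 16 + 25 + 36 + 49 + 64 + 81 + 100 + 121 + 144 = 650.

650


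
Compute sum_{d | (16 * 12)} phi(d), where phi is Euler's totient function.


First, 16 * 12 = 192. One classical identity is sum_{d | n} phi(d) = n (each k in [1, n] has a unique gcd with n, and among the k's with gcd(k, n) = n/d there are phi(d) of them). So the sum equals 192. We also verify directly:
Divisors of 192: 1, 2, 3, 4, 6, 8, 12, 16, 24, 32, 48, 64, 96, 192.
phi values: 1, 1, 2, 2, 2, 4, 4, 8, 8, 16, 16, 32, 32, 64.
Sum = 192.

192


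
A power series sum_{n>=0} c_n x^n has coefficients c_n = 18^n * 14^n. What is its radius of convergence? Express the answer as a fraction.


By the root test (Cauchy-Hadamard), the radius is R = 1 / limsup_n |c_n|^(1/n).
Here |c_n|^(1/n) = (18^n * 14^n)^(1/n) = 18 * 14 = 252 for all n.
So R = 1/252 = 1/252.

1/252


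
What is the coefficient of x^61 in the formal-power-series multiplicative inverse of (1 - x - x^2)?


Let the inverse be f(x) = sum_{k>=0} a_k x^k. From f(x) * (1 - x - x^2) = 1 and matching coefficients:
 x^0: a_0 = 1.
 x^1: a_1 - a_0 = 0, so a_1 = 1.
 x^k (k >= 2): a_k - a_{k-1} - a_{k-2} = 0, i.e. a_k = a_{k-1} + a_{k-2}.
This is the Fibonacci-type recurrence shifted so that a_0 = a_1 = 1.
Iterating: a_0=1, a_1=1, a_2=2, a_3=3, a_4=5, a_5=8, a_6=13, a_7=21, a_8=34, a_9=55, ...
a_61 = 4052739537881.

4052739537881


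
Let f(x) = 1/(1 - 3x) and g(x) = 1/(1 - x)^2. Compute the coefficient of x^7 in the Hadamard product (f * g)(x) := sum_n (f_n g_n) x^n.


f has coefficients f_k = 3^k. For g = 1/(1 - x)^2 the coefficient is g_k = C(k + 1, 1) = k + 1. The Hadamard coefficient is (f * g)_k = 3^k * (k + 1).
For k = 7: 3^7 * 8 = 2187 * 8 = 17496.

17496


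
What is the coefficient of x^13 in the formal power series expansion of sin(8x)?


The Maclaurin series is sin(t) = sum_{k>=0} (-1)^k t^(2k+1) / (2k+1)!, so substituting t = 8x, only odd powers of x are nonzero, with coefficient of x^(2k+1) equal to (-1)^k 8^(2k+1) / (2k+1)!.
Write 13 = 2*6 + 1, giving the coefficient (-1)^6 * 8^13 / 13! = 549755813888/6227020800 = 536870912/6081075.

536870912/6081075


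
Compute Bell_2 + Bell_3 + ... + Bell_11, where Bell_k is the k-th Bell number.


Recall Bell_k counts set partitions of a k-set (with Bell_0 = 1 by convention).
Bell_2 through Bell_11: 2, 5, 15, 52, 203, 877, 4140, 21147, 115975, 678570
Sum = 2 + 5 + 15 + 52 + 203 + 877 + 4140 + 21147 + 115975 + 678570 = 820986.

820986


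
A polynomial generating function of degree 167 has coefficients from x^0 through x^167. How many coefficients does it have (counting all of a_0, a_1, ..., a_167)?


A polynomial of degree 167 takes the form a_0 + a_1 x + ... + a_167 x^167.
The number of coefficients is 167 + 1 = 168.

168


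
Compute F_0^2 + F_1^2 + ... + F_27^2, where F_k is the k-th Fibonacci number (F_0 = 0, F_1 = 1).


There is a standard identity sum_{k=0}^{N} F_k^2 = F_N * F_{N+1} (proved inductively from the telescoping relation F_k^2 = F_k F_{k+1} - F_{k-1} F_k). Then
sum_{k=0}^{27} F_k^2 = F_27 F_28 - F_0 F_0.
Computing: F_27 = 196418, F_28 = 317811.
Sum = 196418 * 317811 = 62423800998.

62423800998


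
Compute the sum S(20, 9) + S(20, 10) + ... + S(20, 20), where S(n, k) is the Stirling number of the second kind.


By definition, S(n, k) counts partitions of an n-set into exactly k nonempty blocks.
Computing row n = 20 for k = 9..20:
S(20, k): 12011282644725, 5917584964655, 1900842429486, 411016633391, 61068660380, 6302524580, 452329200, 22350954, 741285, 15675, 190, 1
Sum = 20308573294522.

20308573294522


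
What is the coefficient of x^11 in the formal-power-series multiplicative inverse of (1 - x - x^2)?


Let the inverse be f(x) = sum_{k>=0} a_k x^k. From f(x) * (1 - x - x^2) = 1 and matching coefficients:
 x^0: a_0 = 1.
 x^1: a_1 - a_0 = 0, so a_1 = 1.
 x^k (k >= 2): a_k - a_{k-1} - a_{k-2} = 0, i.e. a_k = a_{k-1} + a_{k-2}.
This is the Fibonacci-type recurrence shifted so that a_0 = a_1 = 1.
Iterating: a_0=1, a_1=1, a_2=2, a_3=3, a_4=5, a_5=8, a_6=13, a_7=21, a_8=34, a_9=55, ...
a_11 = 144.

144


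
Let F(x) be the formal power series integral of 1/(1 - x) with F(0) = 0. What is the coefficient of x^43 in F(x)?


1/(1 - x) = sum_{k>=0} x^k. Integrating termwise and using F(0) = 0 gives
F(x) = sum_{k>=0} x^(k+1) / (k+1) = sum_{m>=1} x^m / m = -ln(1 - x).
So the coefficient of x^43 is 1/43 = 1/43.

1/43


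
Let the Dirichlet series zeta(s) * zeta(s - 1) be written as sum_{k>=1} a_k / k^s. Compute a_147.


Convolution gives a_k = sum_{d | k} d * 1 = sum_{d | k} d = sigma(k), the sum of positive divisors of k.
For k = 147, the divisors are 1, 3, 7, 21, 49, 147, so
sigma(147) = 1 + 3 + 7 + 21 + 49 + 147 = 228.

228
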